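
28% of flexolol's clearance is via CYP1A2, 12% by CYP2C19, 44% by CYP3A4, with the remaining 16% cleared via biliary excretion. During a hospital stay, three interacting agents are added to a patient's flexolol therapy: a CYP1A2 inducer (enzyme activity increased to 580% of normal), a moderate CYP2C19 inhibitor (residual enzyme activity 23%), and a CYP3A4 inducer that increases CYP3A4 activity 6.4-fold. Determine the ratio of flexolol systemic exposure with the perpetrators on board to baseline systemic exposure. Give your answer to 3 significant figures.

The CYP1A2 pathway (28% of clearance) is boosted to 5.8× activity: 0.28 × 5.8 = 1.624.
The CYP2C19 pathway (12% of clearance) falls to 0.23× activity: 0.12 × 0.23 = 0.0276.
The CYP3A4 pathway (44% of clearance) increases to 6.4× activity: 0.44 × 6.4 = 2.816.
The remaining 16% of clearance is unaffected.
New clearance relative to baseline: 1.624 + 0.0276 + 2.816 + 0.16 = 4.6276.
Systemic exposure ∝ 1/CL: fold-change = 1 / 4.6276 = 0.216.

0.216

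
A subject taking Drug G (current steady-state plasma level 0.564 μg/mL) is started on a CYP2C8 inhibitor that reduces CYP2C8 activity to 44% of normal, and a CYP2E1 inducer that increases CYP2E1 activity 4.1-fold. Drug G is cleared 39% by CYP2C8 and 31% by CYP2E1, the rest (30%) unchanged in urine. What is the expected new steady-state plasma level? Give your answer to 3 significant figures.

0.324 μg/mL

CYP2C8: 0.39 × 0.44 = 0.1716
CYP2E1: 0.31 × 4.1 = 1.271
Other: 0.3 (unchanged)
Relative clearance = 0.1716 + 1.271 + 0.3 = 1.7426.
Steady-state plasma level ∝ 1/CL: new value = 0.564 / 1.7426 = 0.324 μg/mL.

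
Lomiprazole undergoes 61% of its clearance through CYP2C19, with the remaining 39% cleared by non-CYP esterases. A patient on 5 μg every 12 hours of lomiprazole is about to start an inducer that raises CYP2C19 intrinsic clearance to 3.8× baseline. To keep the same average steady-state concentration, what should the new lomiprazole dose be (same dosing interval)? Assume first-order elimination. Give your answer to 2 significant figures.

The CYP2C19 pathway (61% of clearance) rises to 3.8× activity: 0.61 × 3.8 = 2.318.
Non-CYP routes (39%) are unchanged.
New clearance relative to baseline: 2.318 + 0.39 = 2.708.
Exposure is unchanged when dose changes in proportion to clearance. New dose = 5 μg × 2.708 = 14 μg.

14 μg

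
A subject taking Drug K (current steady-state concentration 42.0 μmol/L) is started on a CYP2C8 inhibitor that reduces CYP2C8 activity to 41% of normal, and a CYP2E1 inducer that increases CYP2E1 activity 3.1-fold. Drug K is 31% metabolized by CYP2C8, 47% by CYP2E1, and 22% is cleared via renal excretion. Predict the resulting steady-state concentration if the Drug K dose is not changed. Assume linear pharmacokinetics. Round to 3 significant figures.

23.3 μmol/L

The CYP2C8 pathway (31% of clearance) falls to 0.41× activity: 0.31 × 0.41 = 0.1271.
The CYP2E1 pathway (47% of clearance) increases to 3.1× activity: 0.47 × 3.1 = 1.457.
The remaining 22% of clearance is unaffected.
New clearance relative to baseline: 0.1271 + 1.457 + 0.22 = 1.8041.
Steady-state concentration ∝ 1/CL: new value = 42.0 / 1.8041 = 23.3 μmol/L.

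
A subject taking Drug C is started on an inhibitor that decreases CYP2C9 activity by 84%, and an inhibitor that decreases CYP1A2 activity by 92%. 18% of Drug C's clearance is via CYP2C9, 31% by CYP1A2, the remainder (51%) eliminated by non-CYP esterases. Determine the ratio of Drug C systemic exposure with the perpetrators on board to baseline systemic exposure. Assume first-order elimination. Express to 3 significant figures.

1.77

The CYP2C9 pathway (18% of clearance) is reduced to 0.16× activity: 0.18 × 0.16 = 0.0288.
The CYP1A2 pathway (31% of clearance) drops to 0.08× activity: 0.31 × 0.08 = 0.0248.
Non-CYP routes (51%) are unchanged.
Relative clearance = 0.0288 + 0.0248 + 0.51 = 0.5636.
Net systemic exposure ratio = 1 / 0.5636 = 1.77.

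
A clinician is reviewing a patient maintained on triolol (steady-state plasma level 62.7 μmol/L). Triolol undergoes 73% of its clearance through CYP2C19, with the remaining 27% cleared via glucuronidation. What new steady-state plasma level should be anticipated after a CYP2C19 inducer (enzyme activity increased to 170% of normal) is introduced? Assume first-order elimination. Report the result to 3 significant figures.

41.5 μmol/L

The CYP2C19 pathway (73% of clearance) increases to 1.7× activity: 0.73 × 1.7 = 1.241.
Non-CYP routes (27%) are unchanged.
Relative clearance = 1.241 + 0.27 = 1.511.
Steady-state plasma level ∝ 1/CL, so new value = 62.7 / 1.511 = 41.5 μmol/L.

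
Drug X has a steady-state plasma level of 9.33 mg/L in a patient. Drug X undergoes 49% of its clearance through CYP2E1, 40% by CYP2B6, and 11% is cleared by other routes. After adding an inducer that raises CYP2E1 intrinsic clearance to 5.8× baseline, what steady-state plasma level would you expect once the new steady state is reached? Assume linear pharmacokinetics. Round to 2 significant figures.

The CYP2E1 pathway (49% of clearance) increases to 5.8× activity: 0.49 × 5.8 = 2.842.
CYP2B6 (40%) and the residual 11% are unaffected.
Relative clearance = 2.842 + 0.4 + 0.11 = 3.352.
Steady-state plasma level ∝ 1/CL, so new value = 9.33 / 3.352 = 2.8 mg/L.

2.8 mg/L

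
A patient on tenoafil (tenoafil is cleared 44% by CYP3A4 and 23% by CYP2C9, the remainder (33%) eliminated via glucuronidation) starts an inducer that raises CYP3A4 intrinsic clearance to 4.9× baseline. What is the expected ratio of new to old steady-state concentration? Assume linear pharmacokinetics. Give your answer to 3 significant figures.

0.368

The CYP3A4 pathway (44% of clearance) rises to 4.9× activity: 0.44 × 4.9 = 2.156.
CYP2C9 (23%) and the residual 33% are unaffected.
CL_new/CL_old = 2.156 + 0.23 + 0.33 = 2.716.
Since steady-state concentration ∝ 1/CL, the ratio is 1 / 2.716 = 0.368.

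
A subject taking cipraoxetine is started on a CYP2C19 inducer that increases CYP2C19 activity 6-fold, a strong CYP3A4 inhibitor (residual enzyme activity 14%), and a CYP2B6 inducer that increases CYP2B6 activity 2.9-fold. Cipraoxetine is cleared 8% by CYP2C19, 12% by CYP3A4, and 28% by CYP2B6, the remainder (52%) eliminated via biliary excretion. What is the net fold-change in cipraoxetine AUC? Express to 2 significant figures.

0.55

The CYP2C19 pathway (8% of clearance) is boosted to 6× activity: 0.08 × 6 = 0.48.
The CYP3A4 pathway (12% of clearance) falls to 0.14× activity: 0.12 × 0.14 = 0.0168.
The CYP2B6 pathway (28% of clearance) is boosted to 2.9× activity: 0.28 × 2.9 = 0.812.
The remaining 52% of clearance is unaffected.
New clearance relative to baseline: 0.48 + 0.0168 + 0.812 + 0.52 = 1.8288.
AUC ∝ 1/CL: fold-change = 1 / 1.8288 = 0.55.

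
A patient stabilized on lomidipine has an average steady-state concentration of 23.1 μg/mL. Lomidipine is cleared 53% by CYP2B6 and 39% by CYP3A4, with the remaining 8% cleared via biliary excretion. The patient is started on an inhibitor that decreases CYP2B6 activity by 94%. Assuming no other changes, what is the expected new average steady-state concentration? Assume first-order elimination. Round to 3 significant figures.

46.0 μg/mL

The CYP2B6 pathway (53% of clearance) is reduced to 0.06× activity: 0.53 × 0.06 = 0.0318.
CYP3A4 (39%) and the residual 8% are unaffected.
New clearance relative to baseline: 0.0318 + 0.39 + 0.08 = 0.5018.
Average steady-state concentration ∝ 1/CL, so new value = 23.1 / 0.5018 = 46.0 μg/mL.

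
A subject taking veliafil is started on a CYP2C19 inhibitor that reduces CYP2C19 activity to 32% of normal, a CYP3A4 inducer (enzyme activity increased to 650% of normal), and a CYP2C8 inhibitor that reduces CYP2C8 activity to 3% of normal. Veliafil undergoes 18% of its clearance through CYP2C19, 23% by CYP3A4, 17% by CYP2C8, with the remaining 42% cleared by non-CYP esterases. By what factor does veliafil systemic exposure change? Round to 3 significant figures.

CYP2C19: 0.18 × 0.32 = 0.0576
CYP3A4: 0.23 × 6.5 = 1.495
CYP2C8: 0.17 × 0.03 = 0.0051
Other: 0.42 (unchanged)
Relative clearance = 0.0576 + 1.495 + 0.0051 + 0.42 = 1.9777.
Net systemic exposure ratio = 1 / 1.9777 = 0.506.

0.506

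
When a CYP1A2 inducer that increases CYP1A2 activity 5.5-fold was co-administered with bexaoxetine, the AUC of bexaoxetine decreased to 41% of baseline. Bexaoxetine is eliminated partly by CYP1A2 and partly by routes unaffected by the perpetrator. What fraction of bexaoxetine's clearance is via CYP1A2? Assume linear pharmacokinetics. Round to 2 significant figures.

0.32

CL'/CL = 1 / 0.410 = 2.439
5.5·fm + (1 − fm) = 2.439
fm = (2.439 − 1) / (5.5 − 1) = 0.32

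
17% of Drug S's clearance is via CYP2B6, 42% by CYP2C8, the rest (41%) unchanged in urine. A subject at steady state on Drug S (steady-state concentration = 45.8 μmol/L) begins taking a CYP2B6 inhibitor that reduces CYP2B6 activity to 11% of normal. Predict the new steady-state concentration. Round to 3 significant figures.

54.0 μmol/L

The CYP2B6 pathway (17% of clearance) drops to 0.11× activity: 0.17 × 0.11 = 0.0187.
CYP2C8 (42%) and the residual 41% are unaffected.
Relative clearance = 0.0187 + 0.42 + 0.41 = 0.8487.
Steady-state concentration ∝ 1/CL, so new value = 45.8 / 0.8487 = 54.0 μmol/L.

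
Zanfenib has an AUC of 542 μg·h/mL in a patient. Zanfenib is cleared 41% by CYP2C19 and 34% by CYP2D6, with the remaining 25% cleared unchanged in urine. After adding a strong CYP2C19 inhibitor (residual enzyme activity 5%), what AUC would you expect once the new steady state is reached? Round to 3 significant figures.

The CYP2C19 pathway (41% of clearance) drops to 0.05× activity: 0.41 × 0.05 = 0.0205.
CYP2D6 (34%) and the residual 25% are unaffected.
New clearance relative to baseline: 0.0205 + 0.34 + 0.25 = 0.6105.
New AUC = baseline ÷ relative clearance = 542 / 0.6105 = 888 μg·h/mL.

888 μg·h/mL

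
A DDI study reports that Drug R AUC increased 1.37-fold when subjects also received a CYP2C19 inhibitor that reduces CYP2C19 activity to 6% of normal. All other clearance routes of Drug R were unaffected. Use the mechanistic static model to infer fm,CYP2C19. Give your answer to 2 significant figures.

0.29

CL'/CL = 1 / 1.37 = 0.7299
0.06·fm + (1 − fm) = 0.7299
fm = (0.7299 − 1) / (0.06 − 1) = 0.29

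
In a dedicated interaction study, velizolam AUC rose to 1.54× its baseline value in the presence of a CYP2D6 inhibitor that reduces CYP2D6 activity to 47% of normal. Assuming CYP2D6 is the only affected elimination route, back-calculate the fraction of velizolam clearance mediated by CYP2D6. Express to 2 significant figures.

CL'/CL = 1 / 1.54 = 0.6494
0.47·fm + (1 − fm) = 0.6494
fm = (0.6494 − 1) / (0.47 − 1) = 0.66

0.66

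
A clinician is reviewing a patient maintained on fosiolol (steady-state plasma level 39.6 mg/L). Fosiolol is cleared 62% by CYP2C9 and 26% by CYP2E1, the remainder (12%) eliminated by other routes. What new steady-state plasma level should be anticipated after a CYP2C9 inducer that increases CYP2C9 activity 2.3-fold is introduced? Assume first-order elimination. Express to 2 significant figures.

CYP2C9: 0.62 × 2.3 = 1.426
CYP2E1: 0.26 (unchanged)
Other: 0.12 (unchanged)
Relative clearance = 1.426 + 0.26 + 0.12 = 1.806.
New steady-state plasma level = baseline ÷ relative clearance = 39.6 / 1.806 = 22 mg/L.

22 mg/L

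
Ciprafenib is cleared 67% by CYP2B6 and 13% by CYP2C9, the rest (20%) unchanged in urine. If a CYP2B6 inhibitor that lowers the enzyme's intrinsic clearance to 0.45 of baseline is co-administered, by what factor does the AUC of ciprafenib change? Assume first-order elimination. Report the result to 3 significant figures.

1.58

CYP2B6: 0.67 × 0.45 = 0.3015
CYP2C9: 0.13 (unchanged)
Other: 0.2 (unchanged)
CL_new/CL_old = 0.3015 + 0.13 + 0.2 = 0.6315.
Since AUC ∝ 1/CL, the ratio is 1 / 0.6315 = 1.58.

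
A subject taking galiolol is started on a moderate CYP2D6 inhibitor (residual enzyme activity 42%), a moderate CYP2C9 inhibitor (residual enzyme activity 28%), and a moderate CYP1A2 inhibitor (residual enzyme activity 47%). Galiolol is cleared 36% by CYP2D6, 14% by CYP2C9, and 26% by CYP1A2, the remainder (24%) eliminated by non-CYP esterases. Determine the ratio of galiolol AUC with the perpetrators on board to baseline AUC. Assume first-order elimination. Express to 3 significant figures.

The CYP2D6 pathway (36% of clearance) is reduced to 0.42× activity: 0.36 × 0.42 = 0.1512.
The CYP2C9 pathway (14% of clearance) drops to 0.28× activity: 0.14 × 0.28 = 0.0392.
The CYP1A2 pathway (26% of clearance) drops to 0.47× activity: 0.26 × 0.47 = 0.1222.
The remaining 24% of clearance is unaffected.
CL_new/CL_old = 0.1512 + 0.0392 + 0.1222 + 0.24 = 0.5526.
AUC ∝ 1/CL: fold-change = 1 / 0.5526 = 1.81.

1.81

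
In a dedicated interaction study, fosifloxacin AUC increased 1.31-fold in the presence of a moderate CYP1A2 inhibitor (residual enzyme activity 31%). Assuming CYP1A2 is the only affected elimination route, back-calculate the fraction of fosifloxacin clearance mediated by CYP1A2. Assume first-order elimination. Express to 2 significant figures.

Write x for the fraction cleared via CYP1A2. The observed AUC change means clearance fell to 1/1.31 = 0.7634 of baseline.
Setting x·0.31 + (1 − x) = 0.7634 and solving: x = (0.7634 − 1)/(0.31 − 1) = 0.34.

0.34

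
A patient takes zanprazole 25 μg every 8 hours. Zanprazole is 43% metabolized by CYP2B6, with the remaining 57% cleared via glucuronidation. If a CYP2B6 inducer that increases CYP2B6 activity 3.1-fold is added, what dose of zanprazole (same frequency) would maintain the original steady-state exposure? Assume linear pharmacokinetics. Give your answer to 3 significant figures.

47.6 μg

CYP2B6: 0.43 × 3.1 = 1.333
Other: 0.57 (unchanged)
Relative clearance = 1.333 + 0.57 = 1.903.
Exposure is unchanged when dose changes in proportion to clearance. New dose = 25 μg × 1.903 = 47.6 μg.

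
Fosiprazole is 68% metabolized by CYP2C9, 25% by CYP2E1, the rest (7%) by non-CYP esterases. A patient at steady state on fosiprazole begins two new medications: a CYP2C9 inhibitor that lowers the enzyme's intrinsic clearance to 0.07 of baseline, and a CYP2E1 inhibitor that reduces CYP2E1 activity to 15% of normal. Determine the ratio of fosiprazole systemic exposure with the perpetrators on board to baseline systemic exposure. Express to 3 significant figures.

The CYP2C9 pathway (68% of clearance) drops to 0.07× activity: 0.68 × 0.07 = 0.0476.
The CYP2E1 pathway (25% of clearance) is reduced to 0.15× activity: 0.25 × 0.15 = 0.0375.
The remaining 7% of clearance is unaffected.
CL_new/CL_old = 0.0476 + 0.0375 + 0.07 = 0.1551.
Because systemic exposure varies inversely with clearance, the combined effect is 1 / 0.1551 = 6.45.

6.45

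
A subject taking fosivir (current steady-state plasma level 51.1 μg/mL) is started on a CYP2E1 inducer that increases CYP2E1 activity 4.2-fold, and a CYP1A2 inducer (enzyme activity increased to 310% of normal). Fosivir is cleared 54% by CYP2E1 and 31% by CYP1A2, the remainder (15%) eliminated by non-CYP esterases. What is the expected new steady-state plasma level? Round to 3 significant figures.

CYP2E1: 0.54 × 4.2 = 2.268
CYP1A2: 0.31 × 3.1 = 0.961
Other: 0.15 (unchanged)
New clearance relative to baseline: 2.268 + 0.961 + 0.15 = 3.379.
Steady-state plasma level ∝ 1/CL: new value = 51.1 / 3.379 = 15.1 μg/mL.

15.1 μg/mL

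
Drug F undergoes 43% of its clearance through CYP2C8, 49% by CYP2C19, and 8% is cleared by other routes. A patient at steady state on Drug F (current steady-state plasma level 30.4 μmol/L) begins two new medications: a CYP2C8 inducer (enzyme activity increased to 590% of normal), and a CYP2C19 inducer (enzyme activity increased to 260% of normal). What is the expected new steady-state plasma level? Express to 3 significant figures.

7.81 μmol/L

The CYP2C8 pathway (43% of clearance) rises to 5.9× activity: 0.43 × 5.9 = 2.537.
The CYP2C19 pathway (49% of clearance) is boosted to 2.6× activity: 0.49 × 2.6 = 1.274.
The remaining 8% of clearance is unaffected.
Relative clearance = 2.537 + 1.274 + 0.08 = 3.891.
Steady-state plasma level ∝ 1/CL: new value = 30.4 / 3.891 = 7.81 μmol/L.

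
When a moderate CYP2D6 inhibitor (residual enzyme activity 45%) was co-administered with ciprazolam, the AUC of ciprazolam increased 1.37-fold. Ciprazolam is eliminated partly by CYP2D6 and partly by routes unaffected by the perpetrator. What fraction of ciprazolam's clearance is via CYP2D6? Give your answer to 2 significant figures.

0.49

Let fm be the CYP2D6 fraction. New clearance relative to baseline = fm × 0.45 + (1 − fm).
AUC ratio = 1 / (new CL fraction), so new CL fraction = 1 / 1.37 = 0.7299.
fm × 0.45 + 1 − fm = 0.7299  ⇒  fm × (0.45 − 1) = −0.2701  ⇒  fm = 0.49.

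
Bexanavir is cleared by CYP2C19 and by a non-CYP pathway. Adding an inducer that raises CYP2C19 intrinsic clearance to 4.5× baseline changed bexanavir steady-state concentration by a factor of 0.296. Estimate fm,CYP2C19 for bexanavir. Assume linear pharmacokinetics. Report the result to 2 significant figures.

0.68

Write x for the fraction cleared via CYP2C19. The observed steady-state concentration change means clearance rose to 1/0.296 = 3.378 of baseline.
Only the CYP2C19 route changed, so 3.378 = x·4.5 + (1 − x), giving x = 0.68.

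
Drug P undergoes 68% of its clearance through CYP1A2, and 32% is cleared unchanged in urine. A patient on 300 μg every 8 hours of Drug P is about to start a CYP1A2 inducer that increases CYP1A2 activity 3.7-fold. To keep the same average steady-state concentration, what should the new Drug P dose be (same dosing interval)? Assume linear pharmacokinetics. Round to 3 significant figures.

CYP1A2: 0.68 × 3.7 = 2.516
Other: 0.32 (unchanged)
New clearance relative to baseline: 2.516 + 0.32 = 2.836.
Exposure is unchanged when dose changes in proportion to clearance. New dose = 300 μg × 2.836 = 851 μg.

851 μg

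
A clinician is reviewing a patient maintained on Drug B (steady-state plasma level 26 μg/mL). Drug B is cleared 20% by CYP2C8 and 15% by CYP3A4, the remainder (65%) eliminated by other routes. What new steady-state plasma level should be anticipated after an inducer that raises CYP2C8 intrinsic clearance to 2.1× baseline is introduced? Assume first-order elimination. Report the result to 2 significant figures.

21 μg/mL

The CYP2C8 pathway (20% of clearance) is boosted to 2.1× activity: 0.2 × 2.1 = 0.42.
CYP3A4 (15%) and the residual 65% are unaffected.
Relative clearance = 0.42 + 0.15 + 0.65 = 1.22.
New steady-state plasma level = baseline ÷ relative clearance = 26 / 1.22 = 21 μg/mL.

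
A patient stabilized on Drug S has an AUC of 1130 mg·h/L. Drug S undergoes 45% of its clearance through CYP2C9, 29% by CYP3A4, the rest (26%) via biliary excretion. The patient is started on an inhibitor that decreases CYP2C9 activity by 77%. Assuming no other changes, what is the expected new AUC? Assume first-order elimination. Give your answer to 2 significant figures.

The CYP2C9 pathway (45% of clearance) is reduced to 0.23× activity: 0.45 × 0.23 = 0.1035.
CYP3A4 (29%) and the residual 26% are unaffected.
New clearance relative to baseline: 0.1035 + 0.29 + 0.26 = 0.6535.
With dosing unchanged, AUC scales as 1/CL: 1130 / 0.6535 = 1.7 × 10³ mg·h/L.

1.7 × 10³ mg·h/L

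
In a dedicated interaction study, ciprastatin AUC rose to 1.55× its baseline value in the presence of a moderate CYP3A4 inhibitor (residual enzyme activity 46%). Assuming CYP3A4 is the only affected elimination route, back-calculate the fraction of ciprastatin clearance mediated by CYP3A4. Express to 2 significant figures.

0.66

Let fm be the CYP3A4 fraction. New clearance relative to baseline = fm × 0.46 + (1 − fm).
AUC ratio = 1 / (new CL fraction), so new CL fraction = 1 / 1.55 = 0.6452.
fm × 0.46 + 1 − fm = 0.6452  ⇒  fm × (0.46 − 1) = −0.3548  ⇒  fm = 0.66.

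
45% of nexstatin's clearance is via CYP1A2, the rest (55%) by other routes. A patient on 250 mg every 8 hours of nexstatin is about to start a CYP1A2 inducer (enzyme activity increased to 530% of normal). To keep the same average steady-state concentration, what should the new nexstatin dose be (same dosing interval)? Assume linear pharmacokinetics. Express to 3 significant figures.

734 mg

The CYP1A2 pathway (45% of clearance) increases to 5.3× activity: 0.45 × 5.3 = 2.385.
Non-CYP routes (55%) are unchanged.
New clearance relative to baseline: 2.385 + 0.55 = 2.935.
To maintain the same steady-state level, dose must scale with clearance: new dose = 250 × 2.935 = 734 mg.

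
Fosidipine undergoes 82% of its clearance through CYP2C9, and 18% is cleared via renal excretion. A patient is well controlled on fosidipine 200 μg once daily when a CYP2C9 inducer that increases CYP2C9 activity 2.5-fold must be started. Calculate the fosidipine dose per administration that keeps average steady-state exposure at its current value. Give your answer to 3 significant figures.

446 μg

The CYP2C9 pathway (82% of clearance) is boosted to 2.5× activity: 0.82 × 2.5 = 2.05.
Non-CYP routes (18%) are unchanged.
Relative clearance = 2.05 + 0.18 = 2.23.
Exposure is unchanged when dose changes in proportion to clearance. New dose = 200 μg × 2.23 = 446 μg.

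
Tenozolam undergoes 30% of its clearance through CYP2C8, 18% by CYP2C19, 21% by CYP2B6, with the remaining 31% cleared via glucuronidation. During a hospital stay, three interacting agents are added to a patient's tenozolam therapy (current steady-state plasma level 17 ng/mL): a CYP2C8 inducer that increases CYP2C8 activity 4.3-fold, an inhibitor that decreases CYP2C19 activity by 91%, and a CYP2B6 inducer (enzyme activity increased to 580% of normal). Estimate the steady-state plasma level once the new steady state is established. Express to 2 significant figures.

The CYP2C8 pathway (30% of clearance) increases to 4.3× activity: 0.3 × 4.3 = 1.29.
The CYP2C19 pathway (18% of clearance) drops to 0.09× activity: 0.18 × 0.09 = 0.0162.
The CYP2B6 pathway (21% of clearance) rises to 5.8× activity: 0.21 × 5.8 = 1.218.
Non-CYP routes (31%) are unchanged.
Relative clearance = 1.29 + 0.0162 + 1.218 + 0.31 = 2.8342.
New steady-state plasma level = 17 / 2.8342 = 6.0 ng/mL (concentration scales inversely with clearance).

6.0 ng/mL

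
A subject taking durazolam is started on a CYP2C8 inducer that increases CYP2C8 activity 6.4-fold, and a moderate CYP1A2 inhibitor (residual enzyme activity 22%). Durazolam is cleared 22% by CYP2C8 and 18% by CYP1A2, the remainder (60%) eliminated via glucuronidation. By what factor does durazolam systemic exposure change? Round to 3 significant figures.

0.488

The CYP2C8 pathway (22% of clearance) increases to 6.4× activity: 0.22 × 6.4 = 1.408.
The CYP1A2 pathway (18% of clearance) is reduced to 0.22× activity: 0.18 × 0.22 = 0.0396.
The remaining 60% of clearance is unaffected.
Relative clearance = 1.408 + 0.0396 + 0.6 = 2.0476.
Systemic exposure ∝ 1/CL: fold-change = 1 / 2.0476 = 0.488.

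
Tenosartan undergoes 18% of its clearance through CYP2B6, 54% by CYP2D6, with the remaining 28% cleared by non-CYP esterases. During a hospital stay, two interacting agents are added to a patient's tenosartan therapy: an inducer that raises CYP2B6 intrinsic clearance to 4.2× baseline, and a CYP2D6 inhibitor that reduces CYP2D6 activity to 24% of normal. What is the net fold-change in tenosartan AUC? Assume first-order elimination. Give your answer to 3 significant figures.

The CYP2B6 pathway (18% of clearance) increases to 4.2× activity: 0.18 × 4.2 = 0.756.
The CYP2D6 pathway (54% of clearance) drops to 0.24× activity: 0.54 × 0.24 = 0.1296.
The remaining 28% of clearance is unaffected.
New clearance relative to baseline: 0.756 + 0.1296 + 0.28 = 1.1656.
Because AUC varies inversely with clearance, the combined effect is 1 / 1.1656 = 0.858.

0.858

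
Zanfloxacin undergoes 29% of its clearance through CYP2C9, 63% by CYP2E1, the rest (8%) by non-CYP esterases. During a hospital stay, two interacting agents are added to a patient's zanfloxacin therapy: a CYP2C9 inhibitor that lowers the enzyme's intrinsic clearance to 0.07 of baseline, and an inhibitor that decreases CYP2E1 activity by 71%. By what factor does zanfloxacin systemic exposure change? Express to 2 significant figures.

3.5

The CYP2C9 pathway (29% of clearance) drops to 0.07× activity: 0.29 × 0.07 = 0.0203.
The CYP2E1 pathway (63% of clearance) is reduced to 0.29× activity: 0.63 × 0.29 = 0.1827.
Non-CYP routes (8%) are unchanged.
CL_new/CL_old = 0.0203 + 0.1827 + 0.08 = 0.283.
Because systemic exposure varies inversely with clearance, the combined effect is 1 / 0.283 = 3.5.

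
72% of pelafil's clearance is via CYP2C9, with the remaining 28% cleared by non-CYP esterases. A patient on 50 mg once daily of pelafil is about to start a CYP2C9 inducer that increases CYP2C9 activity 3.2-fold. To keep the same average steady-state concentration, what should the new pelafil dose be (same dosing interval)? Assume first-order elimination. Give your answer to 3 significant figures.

129 mg

The CYP2C9 pathway (72% of clearance) rises to 3.2× activity: 0.72 × 3.2 = 2.304.
Non-CYP routes (28%) are unchanged.
Relative clearance = 2.304 + 0.28 = 2.584.
Css,avg = (dose rate)/CL, so holding Css fixed requires dose ∝ CL: 50 × 2.584 = 129 mg.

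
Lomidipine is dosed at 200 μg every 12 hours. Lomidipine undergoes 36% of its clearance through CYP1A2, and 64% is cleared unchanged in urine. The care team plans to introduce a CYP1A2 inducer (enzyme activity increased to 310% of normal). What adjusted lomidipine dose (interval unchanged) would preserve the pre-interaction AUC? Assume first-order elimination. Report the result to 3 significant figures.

CYP1A2: 0.36 × 3.1 = 1.116
Other: 0.64 (unchanged)
New clearance relative to baseline: 1.116 + 0.64 = 1.756.
Exposure is unchanged when dose changes in proportion to clearance. New dose = 200 μg × 1.756 = 351 μg.

351 μg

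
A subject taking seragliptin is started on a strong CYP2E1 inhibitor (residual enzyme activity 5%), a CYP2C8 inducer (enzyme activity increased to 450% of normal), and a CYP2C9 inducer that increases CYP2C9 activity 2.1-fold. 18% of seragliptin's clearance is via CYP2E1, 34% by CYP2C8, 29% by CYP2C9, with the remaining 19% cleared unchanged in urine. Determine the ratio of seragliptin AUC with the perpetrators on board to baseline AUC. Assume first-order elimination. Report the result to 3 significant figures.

0.428

The CYP2E1 pathway (18% of clearance) drops to 0.05× activity: 0.18 × 0.05 = 0.009.
The CYP2C8 pathway (34% of clearance) increases to 4.5× activity: 0.34 × 4.5 = 1.53.
The CYP2C9 pathway (29% of clearance) is boosted to 2.1× activity: 0.29 × 2.1 = 0.609.
Non-CYP routes (19%) are unchanged.
New clearance relative to baseline: 0.009 + 1.53 + 0.609 + 0.19 = 2.338.
Because AUC varies inversely with clearance, the combined effect is 1 / 2.338 = 0.428.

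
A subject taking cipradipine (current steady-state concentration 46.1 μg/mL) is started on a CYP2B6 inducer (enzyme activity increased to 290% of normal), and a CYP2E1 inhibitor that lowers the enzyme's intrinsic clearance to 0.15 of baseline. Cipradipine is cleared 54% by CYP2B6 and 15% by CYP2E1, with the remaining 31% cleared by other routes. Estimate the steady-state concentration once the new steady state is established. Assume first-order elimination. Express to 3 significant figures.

CYP2B6: 0.54 × 2.9 = 1.566
CYP2E1: 0.15 × 0.15 = 0.0225
Other: 0.31 (unchanged)
Relative clearance = 1.566 + 0.0225 + 0.31 = 1.8985.
Steady-state concentration ∝ 1/CL: new value = 46.1 / 1.8985 = 24.3 μg/mL.

24.3 μg/mL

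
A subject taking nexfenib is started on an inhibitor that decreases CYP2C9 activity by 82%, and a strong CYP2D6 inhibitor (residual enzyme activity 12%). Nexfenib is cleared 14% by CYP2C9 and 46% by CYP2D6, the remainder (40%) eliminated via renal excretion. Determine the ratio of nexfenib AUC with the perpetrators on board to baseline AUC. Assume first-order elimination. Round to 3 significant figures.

2.08

The CYP2C9 pathway (14% of clearance) is reduced to 0.18× activity: 0.14 × 0.18 = 0.0252.
The CYP2D6 pathway (46% of clearance) drops to 0.12× activity: 0.46 × 0.12 = 0.0552.
The remaining 40% of clearance is unaffected.
Relative clearance = 0.0252 + 0.0552 + 0.4 = 0.4804.
Because AUC varies inversely with clearance, the combined effect is 1 / 0.4804 = 2.08.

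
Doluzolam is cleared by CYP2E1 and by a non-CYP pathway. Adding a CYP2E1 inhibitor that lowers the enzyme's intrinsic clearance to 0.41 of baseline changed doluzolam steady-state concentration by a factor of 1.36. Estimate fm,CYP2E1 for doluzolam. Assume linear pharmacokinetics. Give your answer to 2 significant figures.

Write x for the fraction cleared via CYP2E1. The observed steady-state concentration change means clearance fell to 1/1.36 = 0.7353 of baseline.
Only the CYP2E1 route changed, so 0.7353 = x·0.41 + (1 − x), giving x = 0.45.

0.45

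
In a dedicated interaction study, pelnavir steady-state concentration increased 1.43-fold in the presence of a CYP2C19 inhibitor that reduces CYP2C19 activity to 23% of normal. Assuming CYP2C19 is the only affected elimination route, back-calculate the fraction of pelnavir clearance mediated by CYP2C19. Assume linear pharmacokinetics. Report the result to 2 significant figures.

CL'/CL = 1 / 1.43 = 0.6993
0.23·fm + (1 − fm) = 0.6993
fm = (0.6993 − 1) / (0.23 − 1) = 0.39

0.39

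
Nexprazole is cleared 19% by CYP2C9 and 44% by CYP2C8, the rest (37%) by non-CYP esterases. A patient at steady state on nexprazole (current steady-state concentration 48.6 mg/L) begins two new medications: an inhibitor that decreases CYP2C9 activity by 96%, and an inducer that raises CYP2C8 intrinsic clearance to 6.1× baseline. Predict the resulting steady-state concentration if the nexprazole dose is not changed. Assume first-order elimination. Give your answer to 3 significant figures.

The CYP2C9 pathway (19% of clearance) falls to 0.04× activity: 0.19 × 0.04 = 0.0076.
The CYP2C8 pathway (44% of clearance) increases to 6.1× activity: 0.44 × 6.1 = 2.684.
The remaining 37% of clearance is unaffected.
New clearance relative to baseline: 0.0076 + 2.684 + 0.37 = 3.0616.
Steady-state concentration ∝ 1/CL: new value = 48.6 / 3.0616 = 15.9 mg/L.

15.9 mg/L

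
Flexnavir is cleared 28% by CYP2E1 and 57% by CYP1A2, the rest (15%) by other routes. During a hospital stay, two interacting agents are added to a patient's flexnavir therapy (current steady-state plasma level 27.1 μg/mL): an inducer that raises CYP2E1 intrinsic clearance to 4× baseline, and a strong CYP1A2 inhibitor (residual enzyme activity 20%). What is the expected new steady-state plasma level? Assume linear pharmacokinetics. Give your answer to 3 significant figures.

The CYP2E1 pathway (28% of clearance) increases to 4× activity: 0.28 × 4 = 1.12.
The CYP1A2 pathway (57% of clearance) falls to 0.2× activity: 0.57 × 0.2 = 0.114.
Non-CYP routes (15%) are unchanged.
CL_new/CL_old = 1.12 + 0.114 + 0.15 = 1.384.
Dividing the baseline by the relative clearance: 27.1 / 1.384 = 19.6 μg/mL.

19.6 μg/mL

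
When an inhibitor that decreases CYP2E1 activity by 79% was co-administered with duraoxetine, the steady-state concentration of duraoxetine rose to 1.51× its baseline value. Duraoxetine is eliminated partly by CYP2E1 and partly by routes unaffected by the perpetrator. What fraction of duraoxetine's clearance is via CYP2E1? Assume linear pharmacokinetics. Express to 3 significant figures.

0.428

Write x for the fraction cleared via CYP2E1. The observed steady-state concentration change means clearance fell to 1/1.51 = 0.6623 of baseline.
Only the CYP2E1 route changed, so 0.6623 = x·0.21 + (1 − x), giving x = 0.428.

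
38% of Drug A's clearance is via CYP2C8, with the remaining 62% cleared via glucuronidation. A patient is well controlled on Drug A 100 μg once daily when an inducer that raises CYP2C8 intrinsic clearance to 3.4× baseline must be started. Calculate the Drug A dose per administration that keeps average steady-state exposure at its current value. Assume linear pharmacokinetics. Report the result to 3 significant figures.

The CYP2C8 pathway (38% of clearance) increases to 3.4× activity: 0.38 × 3.4 = 1.292.
Non-CYP routes (62%) are unchanged.
Relative clearance = 1.292 + 0.62 = 1.912.
Css,avg = (dose rate)/CL, so holding Css fixed requires dose ∝ CL: 100 × 1.912 = 191 μg.

191 μg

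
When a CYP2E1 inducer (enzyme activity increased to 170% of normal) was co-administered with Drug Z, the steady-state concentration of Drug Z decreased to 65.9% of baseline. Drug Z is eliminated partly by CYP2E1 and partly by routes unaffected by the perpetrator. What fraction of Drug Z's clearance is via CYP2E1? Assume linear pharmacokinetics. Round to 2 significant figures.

Let fm be the CYP2E1 fraction. New clearance relative to baseline = fm × 1.7 + (1 − fm).
Steady-state concentration ratio = 1 / (new CL fraction), so new CL fraction = 1 / 0.659 = 1.517.
fm × 1.7 + 1 − fm = 1.517  ⇒  fm × (1.7 − 1) = 0.5175  ⇒  fm = 0.74.

0.74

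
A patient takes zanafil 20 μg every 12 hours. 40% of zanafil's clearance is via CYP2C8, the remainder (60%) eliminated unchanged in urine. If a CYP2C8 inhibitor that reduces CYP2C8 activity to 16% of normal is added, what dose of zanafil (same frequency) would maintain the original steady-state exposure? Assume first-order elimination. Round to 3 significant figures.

The CYP2C8 pathway (40% of clearance) falls to 0.16× activity: 0.4 × 0.16 = 0.064.
Non-CYP routes (60%) are unchanged.
Relative clearance = 0.064 + 0.6 = 0.664.
Exposure is unchanged when dose changes in proportion to clearance. New dose = 20 μg × 0.664 = 13.3 μg.

13.3 μg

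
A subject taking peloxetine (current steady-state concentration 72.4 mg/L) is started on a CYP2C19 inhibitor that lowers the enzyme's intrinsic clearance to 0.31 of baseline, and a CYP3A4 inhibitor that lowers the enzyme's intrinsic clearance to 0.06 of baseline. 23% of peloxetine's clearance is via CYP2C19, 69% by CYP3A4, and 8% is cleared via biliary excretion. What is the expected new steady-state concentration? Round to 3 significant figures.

CYP2C19: 0.23 × 0.31 = 0.0713
CYP3A4: 0.69 × 0.06 = 0.0414
Other: 0.08 (unchanged)
Relative clearance = 0.0713 + 0.0414 + 0.08 = 0.1927.
Dividing the baseline by the relative clearance: 72.4 / 0.1927 = 376 mg/L.

376 mg/L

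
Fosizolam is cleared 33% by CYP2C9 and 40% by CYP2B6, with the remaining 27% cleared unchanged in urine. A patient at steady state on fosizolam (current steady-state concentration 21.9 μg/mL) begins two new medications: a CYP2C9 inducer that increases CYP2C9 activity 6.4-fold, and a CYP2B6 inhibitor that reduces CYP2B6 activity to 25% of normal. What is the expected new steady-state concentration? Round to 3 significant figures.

8.82 μg/mL

CYP2C9: 0.33 × 6.4 = 2.112
CYP2B6: 0.4 × 0.25 = 0.1
Other: 0.27 (unchanged)
New clearance relative to baseline: 2.112 + 0.1 + 0.27 = 2.482.
Steady-state concentration ∝ 1/CL: new value = 21.9 / 2.482 = 8.82 μg/mL.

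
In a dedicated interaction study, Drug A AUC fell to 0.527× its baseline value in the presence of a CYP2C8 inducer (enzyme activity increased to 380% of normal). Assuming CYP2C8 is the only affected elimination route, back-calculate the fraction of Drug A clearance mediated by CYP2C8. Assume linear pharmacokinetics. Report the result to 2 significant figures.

0.32

CL'/CL = 1 / 0.527 = 1.898
3.8·fm + (1 − fm) = 1.898
fm = (1.898 − 1) / (3.8 − 1) = 0.32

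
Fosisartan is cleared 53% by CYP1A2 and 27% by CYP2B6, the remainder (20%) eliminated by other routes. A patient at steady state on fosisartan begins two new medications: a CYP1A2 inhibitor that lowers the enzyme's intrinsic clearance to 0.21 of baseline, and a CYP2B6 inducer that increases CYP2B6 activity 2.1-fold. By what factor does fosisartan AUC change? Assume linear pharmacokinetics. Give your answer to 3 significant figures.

The CYP1A2 pathway (53% of clearance) is reduced to 0.21× activity: 0.53 × 0.21 = 0.1113.
The CYP2B6 pathway (27% of clearance) is boosted to 2.1× activity: 0.27 × 2.1 = 0.567.
The remaining 20% of clearance is unaffected.
CL_new/CL_old = 0.1113 + 0.567 + 0.2 = 0.8783.
AUC ∝ 1/CL: fold-change = 1 / 0.8783 = 1.14.

1.14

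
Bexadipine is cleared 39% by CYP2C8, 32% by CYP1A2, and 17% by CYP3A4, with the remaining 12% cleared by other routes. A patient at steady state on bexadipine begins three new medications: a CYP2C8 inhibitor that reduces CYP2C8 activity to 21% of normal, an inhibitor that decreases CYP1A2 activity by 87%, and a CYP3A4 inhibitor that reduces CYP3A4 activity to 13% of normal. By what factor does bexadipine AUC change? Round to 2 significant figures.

CYP2C8: 0.39 × 0.21 = 0.0819
CYP1A2: 0.32 × 0.13 = 0.0416
CYP3A4: 0.17 × 0.13 = 0.0221
Other: 0.12 (unchanged)
CL_new/CL_old = 0.0819 + 0.0416 + 0.0221 + 0.12 = 0.2656.
Because AUC varies inversely with clearance, the combined effect is 1 / 0.2656 = 3.8.

3.8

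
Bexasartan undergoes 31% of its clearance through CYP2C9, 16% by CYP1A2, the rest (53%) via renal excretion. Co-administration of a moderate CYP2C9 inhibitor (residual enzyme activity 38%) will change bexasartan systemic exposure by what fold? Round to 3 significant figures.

1.24

CYP2C9: 0.31 × 0.38 = 0.1178
CYP1A2: 0.16 (unchanged)
Other: 0.53 (unchanged)
Relative clearance = 0.1178 + 0.16 + 0.53 = 0.8078.
Systemic exposure ratio = CL_old/CL_new = 1 / 0.8078 = 1.24.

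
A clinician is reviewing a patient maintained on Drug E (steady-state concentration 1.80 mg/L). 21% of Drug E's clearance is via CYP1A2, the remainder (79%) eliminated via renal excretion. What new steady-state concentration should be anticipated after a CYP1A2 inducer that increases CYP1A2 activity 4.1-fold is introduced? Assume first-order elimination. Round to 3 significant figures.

CYP1A2: 0.21 × 4.1 = 0.861
Other: 0.79 (unchanged)
Relative clearance = 0.861 + 0.79 = 1.651.
New steady-state concentration = baseline ÷ relative clearance = 1.80 / 1.651 = 1.09 mg/L.

1.09 mg/L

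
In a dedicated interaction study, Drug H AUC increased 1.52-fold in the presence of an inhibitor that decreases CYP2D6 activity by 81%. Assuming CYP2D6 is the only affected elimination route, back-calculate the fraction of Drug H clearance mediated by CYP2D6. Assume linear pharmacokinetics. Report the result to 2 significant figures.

Let x = fm,CYP2D6. Because AUC ∝ 1/CL, relative clearance fell to 1/1.52 = 0.6579.
Only the CYP2D6 route changed, so 0.6579 = x·0.19 + (1 − x), giving x = 0.42.

0.42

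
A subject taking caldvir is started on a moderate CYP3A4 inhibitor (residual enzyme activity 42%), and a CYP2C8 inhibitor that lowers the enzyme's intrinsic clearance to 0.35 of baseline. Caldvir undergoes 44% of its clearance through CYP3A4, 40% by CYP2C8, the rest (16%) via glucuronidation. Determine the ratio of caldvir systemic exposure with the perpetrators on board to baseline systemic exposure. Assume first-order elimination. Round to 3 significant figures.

2.06

The CYP3A4 pathway (44% of clearance) is reduced to 0.42× activity: 0.44 × 0.42 = 0.1848.
The CYP2C8 pathway (40% of clearance) falls to 0.35× activity: 0.4 × 0.35 = 0.14.
The remaining 16% of clearance is unaffected.
Relative clearance = 0.1848 + 0.14 + 0.16 = 0.4848.
Net systemic exposure ratio = 1 / 0.4848 = 2.06.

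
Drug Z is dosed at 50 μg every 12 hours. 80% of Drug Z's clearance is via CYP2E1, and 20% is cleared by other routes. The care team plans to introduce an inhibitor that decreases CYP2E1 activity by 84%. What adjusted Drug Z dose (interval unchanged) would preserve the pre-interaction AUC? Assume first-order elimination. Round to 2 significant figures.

16 μg

CYP2E1: 0.8 × 0.16 = 0.128
Other: 0.2 (unchanged)
Relative clearance = 0.128 + 0.2 = 0.328.
Exposure is unchanged when dose changes in proportion to clearance. New dose = 50 μg × 0.328 = 16 μg.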